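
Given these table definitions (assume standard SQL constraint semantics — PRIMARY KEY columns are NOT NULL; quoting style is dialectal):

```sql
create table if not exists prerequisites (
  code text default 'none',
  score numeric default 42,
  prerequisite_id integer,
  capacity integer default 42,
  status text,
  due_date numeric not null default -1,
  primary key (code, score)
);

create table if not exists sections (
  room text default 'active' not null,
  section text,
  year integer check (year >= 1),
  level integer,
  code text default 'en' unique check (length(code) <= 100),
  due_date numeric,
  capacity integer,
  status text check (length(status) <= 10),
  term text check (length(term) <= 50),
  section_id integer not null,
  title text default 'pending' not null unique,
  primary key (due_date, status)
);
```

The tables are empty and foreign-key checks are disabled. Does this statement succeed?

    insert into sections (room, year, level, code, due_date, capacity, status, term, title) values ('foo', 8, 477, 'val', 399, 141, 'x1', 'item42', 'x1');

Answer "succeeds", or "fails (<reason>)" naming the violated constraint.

section_id is omitted from the column list and has no DEFAULT, so it would receive NULL.
But section_id is declared NOT NULL.

fails (NOT NULL on section_id)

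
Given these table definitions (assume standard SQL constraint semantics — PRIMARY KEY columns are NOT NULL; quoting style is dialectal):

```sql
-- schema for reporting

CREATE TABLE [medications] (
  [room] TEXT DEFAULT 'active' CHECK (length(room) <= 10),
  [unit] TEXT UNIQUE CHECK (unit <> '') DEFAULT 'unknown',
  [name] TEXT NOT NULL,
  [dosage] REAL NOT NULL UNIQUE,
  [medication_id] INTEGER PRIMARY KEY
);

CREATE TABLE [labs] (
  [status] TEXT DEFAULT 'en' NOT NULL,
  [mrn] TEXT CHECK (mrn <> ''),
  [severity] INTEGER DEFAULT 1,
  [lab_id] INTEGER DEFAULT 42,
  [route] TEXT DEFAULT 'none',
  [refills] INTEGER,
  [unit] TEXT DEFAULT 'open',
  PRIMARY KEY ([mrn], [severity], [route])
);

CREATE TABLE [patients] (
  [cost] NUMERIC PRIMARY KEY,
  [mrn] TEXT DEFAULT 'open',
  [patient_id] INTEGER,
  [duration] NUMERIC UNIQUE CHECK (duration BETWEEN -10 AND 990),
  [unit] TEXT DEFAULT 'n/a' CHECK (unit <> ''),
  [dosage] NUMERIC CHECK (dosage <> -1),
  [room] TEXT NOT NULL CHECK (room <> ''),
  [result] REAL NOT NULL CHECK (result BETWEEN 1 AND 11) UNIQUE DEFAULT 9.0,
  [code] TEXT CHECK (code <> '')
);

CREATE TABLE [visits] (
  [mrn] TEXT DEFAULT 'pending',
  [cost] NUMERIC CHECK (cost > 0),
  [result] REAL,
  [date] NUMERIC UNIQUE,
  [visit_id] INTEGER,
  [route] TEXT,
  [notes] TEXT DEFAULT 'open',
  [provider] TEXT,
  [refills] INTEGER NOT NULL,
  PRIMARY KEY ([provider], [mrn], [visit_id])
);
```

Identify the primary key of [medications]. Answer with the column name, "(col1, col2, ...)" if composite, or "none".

medication_id

medication_id is declared PRIMARY KEY inline on the column.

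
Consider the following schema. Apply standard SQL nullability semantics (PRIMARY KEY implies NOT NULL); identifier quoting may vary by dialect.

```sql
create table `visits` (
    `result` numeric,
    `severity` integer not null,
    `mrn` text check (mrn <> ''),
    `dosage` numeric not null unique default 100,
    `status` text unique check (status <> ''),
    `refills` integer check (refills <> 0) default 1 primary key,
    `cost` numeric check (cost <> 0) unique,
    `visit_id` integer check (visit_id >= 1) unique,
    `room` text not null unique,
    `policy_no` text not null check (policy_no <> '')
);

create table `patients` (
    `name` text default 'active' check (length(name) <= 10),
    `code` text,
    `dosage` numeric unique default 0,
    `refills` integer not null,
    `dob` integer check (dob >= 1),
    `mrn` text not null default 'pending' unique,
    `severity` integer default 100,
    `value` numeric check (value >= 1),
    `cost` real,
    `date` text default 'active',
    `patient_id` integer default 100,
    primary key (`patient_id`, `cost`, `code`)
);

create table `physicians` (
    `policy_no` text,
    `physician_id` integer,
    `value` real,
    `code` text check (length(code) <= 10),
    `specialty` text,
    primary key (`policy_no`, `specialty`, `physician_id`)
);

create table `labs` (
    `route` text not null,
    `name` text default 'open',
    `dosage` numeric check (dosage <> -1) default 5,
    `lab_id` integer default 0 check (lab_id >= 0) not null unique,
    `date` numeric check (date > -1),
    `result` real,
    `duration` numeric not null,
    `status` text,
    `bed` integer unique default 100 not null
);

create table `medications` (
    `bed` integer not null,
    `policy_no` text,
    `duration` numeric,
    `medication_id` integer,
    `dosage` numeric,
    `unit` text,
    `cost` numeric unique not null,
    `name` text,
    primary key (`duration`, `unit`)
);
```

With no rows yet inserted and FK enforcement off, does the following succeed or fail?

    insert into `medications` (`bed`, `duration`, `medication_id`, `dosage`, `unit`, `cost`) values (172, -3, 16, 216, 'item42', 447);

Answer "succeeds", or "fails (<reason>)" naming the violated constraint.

succeeds

NOT NULL columns: bed is supplied; cost is supplied; duration is supplied; unit is supplied.
No constraint is violated.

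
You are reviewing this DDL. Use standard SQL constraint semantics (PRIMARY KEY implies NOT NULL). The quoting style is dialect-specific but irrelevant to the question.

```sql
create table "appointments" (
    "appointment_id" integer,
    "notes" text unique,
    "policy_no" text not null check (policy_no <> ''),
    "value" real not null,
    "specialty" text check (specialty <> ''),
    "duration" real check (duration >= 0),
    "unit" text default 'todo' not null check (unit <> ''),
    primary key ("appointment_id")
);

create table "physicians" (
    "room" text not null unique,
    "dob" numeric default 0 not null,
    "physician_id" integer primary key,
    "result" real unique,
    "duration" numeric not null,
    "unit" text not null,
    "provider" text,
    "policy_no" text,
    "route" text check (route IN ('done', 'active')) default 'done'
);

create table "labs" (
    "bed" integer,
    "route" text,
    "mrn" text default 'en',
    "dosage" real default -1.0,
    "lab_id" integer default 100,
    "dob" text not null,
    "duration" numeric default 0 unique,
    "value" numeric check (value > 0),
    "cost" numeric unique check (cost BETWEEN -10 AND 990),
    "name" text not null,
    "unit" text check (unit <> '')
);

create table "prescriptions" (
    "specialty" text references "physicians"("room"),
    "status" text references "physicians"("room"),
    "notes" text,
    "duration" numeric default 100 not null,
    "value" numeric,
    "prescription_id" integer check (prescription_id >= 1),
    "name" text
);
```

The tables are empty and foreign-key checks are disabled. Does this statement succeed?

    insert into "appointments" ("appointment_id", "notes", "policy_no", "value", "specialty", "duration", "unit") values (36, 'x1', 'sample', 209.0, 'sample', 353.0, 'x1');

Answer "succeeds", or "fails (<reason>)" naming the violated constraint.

NOT NULL columns: appointment_id is supplied; policy_no is supplied; unit is supplied; value is supplied.
CHECK constraints: 'sample' satisfies (policy_no <> ''); 'sample' satisfies (specialty <> ''); 353.0 satisfies (duration >= 0); 'x1' satisfies (unit <> '').
No constraint is violated.

succeeds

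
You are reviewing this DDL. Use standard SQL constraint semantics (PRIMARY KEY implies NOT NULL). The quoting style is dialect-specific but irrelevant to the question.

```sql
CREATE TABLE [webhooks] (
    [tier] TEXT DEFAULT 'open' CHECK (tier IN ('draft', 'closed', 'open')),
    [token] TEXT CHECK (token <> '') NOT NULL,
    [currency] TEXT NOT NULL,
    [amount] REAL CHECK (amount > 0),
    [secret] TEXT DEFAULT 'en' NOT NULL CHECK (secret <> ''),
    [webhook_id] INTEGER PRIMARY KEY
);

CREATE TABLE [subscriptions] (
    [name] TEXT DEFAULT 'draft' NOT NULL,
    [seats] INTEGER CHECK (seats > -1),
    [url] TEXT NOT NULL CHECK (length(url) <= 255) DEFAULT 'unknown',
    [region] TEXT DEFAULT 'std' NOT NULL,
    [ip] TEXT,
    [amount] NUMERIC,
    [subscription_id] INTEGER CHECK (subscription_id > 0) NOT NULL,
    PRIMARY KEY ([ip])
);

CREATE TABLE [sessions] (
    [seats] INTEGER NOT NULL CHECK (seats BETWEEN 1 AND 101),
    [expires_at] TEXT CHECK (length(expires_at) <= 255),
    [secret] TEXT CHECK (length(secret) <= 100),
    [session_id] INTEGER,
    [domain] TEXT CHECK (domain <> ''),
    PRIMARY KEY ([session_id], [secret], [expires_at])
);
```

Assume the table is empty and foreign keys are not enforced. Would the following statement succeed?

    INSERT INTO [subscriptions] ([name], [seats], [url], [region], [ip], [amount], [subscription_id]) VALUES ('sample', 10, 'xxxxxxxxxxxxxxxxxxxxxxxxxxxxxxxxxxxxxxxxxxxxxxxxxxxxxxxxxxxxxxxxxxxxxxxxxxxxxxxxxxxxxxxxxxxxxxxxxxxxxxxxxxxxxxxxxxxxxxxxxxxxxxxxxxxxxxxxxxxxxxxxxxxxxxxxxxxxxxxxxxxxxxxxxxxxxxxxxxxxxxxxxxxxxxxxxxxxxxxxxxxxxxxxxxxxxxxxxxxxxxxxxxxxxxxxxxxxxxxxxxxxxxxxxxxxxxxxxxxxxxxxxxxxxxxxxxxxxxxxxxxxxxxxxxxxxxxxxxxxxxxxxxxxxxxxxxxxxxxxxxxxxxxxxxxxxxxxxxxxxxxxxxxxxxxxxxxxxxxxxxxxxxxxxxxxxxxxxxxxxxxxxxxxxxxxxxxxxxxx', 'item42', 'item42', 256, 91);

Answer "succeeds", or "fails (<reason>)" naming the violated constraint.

fails (CHECK on url)

The value 'xxxxxxxxxxxxxxxxxxxxxxxxxxxxxxxxxxxxxxxxxxxxxxxxxxxxxxxxxxxxxxxxxxxxxxxxxxxxxxxxxxxxxxxxxxxxxxxxxxxxxxxxxxxxxxxxxxxxxxxxxxxxxxxxxxxxxxxxxxxxxxxxxxxxxxxxxxxxxxxxxxxxxxxxxxxxxxxxxxxxxxxxxxxxxxxxxxxxxxxxxxxxxxxxxxxxxxxxxxxxxxxxxxxxxxxxxxxxxxxxxxxxxxxxxxxxxxxxxxxxxxxxxxxxxxxxxxxxxxxxxxxxxxxxxxxxxxxxxxxxxxxxxxxxxxxxxxxxxxxxxxxxxxxxxxxxxxxxxxxxxxxxxxxxxxxxxxxxxxxxxxxxxxxxxxxxxxxxxxxxxxxxxxxxxxxxxxxxxxxx' for url violates CHECK (length(url) <= 255).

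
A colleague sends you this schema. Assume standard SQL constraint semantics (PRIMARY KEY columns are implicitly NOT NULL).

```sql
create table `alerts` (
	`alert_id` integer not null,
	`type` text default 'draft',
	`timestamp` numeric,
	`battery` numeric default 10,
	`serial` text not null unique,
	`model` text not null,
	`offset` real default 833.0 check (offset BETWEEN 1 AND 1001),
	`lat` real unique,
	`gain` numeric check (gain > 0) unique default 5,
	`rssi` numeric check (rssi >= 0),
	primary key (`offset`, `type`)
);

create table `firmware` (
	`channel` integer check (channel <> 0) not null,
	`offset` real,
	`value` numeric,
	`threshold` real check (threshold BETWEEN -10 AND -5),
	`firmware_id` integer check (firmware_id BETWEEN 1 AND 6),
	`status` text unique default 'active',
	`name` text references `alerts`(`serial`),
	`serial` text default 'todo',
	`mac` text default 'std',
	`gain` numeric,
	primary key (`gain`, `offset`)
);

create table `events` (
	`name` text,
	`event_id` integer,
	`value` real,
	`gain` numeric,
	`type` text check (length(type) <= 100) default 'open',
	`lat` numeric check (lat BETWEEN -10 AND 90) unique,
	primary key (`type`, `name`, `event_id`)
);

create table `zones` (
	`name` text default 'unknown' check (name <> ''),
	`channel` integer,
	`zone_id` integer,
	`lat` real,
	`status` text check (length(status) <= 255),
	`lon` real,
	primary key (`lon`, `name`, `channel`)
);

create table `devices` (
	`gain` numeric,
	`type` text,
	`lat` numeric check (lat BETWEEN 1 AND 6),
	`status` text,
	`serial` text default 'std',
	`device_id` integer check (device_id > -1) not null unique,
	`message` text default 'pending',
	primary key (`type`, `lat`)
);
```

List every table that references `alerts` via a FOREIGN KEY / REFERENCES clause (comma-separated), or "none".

firmware

- firmware.name references alerts(serial).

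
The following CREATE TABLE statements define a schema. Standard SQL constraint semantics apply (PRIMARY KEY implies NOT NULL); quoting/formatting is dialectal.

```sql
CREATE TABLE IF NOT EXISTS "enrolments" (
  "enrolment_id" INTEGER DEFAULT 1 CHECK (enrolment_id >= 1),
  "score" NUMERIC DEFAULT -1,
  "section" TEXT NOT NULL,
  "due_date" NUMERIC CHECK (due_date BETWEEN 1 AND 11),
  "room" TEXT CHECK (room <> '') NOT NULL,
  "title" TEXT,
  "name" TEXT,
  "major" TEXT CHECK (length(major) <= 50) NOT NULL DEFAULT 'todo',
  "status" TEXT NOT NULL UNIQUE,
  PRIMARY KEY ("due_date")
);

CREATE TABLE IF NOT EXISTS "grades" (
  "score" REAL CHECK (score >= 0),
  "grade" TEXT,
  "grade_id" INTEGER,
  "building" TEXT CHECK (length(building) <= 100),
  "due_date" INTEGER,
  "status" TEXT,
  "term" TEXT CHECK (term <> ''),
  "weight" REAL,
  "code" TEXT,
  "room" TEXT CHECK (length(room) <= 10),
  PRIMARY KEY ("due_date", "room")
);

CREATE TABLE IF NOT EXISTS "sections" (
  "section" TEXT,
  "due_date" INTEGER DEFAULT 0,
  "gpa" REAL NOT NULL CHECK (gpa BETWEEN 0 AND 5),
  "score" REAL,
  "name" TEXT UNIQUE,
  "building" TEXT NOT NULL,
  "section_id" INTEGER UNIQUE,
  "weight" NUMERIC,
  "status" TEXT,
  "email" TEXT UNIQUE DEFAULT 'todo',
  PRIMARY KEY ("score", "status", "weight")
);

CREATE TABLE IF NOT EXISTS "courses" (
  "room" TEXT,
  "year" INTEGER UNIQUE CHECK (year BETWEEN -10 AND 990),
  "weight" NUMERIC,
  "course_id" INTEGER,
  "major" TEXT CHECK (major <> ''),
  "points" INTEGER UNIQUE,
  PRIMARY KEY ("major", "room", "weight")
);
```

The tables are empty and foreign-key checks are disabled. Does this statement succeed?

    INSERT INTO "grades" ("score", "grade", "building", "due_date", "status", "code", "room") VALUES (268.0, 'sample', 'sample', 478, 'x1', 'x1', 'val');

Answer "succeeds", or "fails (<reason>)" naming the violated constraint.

NOT NULL columns: due_date is supplied; room is supplied.
CHECK constraints: 268.0 satisfies (score >= 0); 'sample' satisfies (length(building) <= 100); 'val' satisfies (length(room) <= 10).
No constraint is violated.

succeeds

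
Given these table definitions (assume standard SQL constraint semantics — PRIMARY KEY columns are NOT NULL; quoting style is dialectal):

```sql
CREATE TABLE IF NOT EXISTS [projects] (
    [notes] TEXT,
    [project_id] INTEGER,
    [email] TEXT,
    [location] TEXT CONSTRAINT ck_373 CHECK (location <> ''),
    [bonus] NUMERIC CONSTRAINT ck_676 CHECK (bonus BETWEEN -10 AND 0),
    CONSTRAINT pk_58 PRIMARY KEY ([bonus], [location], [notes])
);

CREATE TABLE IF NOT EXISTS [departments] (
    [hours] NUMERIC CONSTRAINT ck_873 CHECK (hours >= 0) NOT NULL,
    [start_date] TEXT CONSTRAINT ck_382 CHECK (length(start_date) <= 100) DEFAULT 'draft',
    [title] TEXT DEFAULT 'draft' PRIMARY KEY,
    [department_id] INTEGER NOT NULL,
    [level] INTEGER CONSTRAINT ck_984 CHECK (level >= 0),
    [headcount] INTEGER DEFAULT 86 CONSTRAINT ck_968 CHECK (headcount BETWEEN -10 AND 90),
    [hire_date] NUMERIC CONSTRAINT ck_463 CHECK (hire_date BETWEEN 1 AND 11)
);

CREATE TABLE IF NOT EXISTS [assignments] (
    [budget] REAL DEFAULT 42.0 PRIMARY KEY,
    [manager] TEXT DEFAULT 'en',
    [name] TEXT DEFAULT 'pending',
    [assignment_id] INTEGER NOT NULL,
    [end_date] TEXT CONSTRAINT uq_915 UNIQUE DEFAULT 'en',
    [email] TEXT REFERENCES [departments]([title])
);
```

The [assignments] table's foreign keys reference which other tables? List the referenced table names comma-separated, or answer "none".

departments

- email REFERENCES departments(title).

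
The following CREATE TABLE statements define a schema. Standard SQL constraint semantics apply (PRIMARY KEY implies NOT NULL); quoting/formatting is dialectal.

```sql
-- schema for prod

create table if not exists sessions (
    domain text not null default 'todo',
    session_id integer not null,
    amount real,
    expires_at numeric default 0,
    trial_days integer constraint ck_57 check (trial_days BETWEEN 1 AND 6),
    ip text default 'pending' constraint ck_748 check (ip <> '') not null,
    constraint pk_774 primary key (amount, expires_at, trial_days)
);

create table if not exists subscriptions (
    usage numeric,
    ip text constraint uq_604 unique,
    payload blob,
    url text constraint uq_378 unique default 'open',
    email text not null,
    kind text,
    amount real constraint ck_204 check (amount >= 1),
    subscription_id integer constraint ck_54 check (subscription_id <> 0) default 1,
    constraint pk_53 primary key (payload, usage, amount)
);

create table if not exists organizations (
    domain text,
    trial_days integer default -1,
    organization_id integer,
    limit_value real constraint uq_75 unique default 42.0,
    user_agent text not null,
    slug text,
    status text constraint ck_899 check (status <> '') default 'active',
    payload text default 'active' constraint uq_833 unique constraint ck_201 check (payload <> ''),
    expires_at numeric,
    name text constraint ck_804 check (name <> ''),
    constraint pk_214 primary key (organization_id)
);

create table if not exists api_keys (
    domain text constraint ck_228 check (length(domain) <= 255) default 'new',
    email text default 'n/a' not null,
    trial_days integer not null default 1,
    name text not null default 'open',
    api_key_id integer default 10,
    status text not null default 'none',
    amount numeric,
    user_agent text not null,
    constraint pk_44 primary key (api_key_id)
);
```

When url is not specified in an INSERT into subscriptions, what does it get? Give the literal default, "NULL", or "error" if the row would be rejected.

'open'

url has an explicit DEFAULT 'open'.
When the column is omitted from an INSERT, that default is used.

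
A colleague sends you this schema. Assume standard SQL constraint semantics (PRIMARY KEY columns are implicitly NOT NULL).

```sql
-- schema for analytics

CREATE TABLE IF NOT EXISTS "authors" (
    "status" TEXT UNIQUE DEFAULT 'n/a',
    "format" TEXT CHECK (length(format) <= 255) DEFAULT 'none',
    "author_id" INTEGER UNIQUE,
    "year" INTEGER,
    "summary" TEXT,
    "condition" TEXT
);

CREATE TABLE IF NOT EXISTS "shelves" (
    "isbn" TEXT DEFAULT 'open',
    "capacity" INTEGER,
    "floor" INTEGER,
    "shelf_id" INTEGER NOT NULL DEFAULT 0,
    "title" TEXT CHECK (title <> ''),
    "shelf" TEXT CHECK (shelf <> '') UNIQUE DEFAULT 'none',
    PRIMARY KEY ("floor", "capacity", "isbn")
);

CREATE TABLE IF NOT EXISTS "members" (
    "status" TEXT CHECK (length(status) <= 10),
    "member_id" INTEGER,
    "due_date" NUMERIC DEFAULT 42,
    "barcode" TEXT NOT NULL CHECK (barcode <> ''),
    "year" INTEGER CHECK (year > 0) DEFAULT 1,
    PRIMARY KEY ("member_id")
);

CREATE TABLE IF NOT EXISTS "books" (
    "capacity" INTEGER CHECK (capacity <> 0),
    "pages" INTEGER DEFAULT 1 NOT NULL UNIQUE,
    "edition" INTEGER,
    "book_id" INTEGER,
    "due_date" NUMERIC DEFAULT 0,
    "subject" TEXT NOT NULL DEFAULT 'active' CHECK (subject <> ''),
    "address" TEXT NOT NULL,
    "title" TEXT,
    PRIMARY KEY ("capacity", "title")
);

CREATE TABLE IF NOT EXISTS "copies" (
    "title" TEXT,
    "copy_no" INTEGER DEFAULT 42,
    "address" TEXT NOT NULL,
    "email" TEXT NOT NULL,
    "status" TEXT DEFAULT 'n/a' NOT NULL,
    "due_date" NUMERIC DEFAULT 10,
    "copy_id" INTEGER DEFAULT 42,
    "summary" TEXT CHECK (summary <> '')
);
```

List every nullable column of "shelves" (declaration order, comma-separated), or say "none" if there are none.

title, shelf

- isbn: part of the PRIMARY KEY, which implies NOT NULL → not nullable.
- capacity: part of the PRIMARY KEY, which implies NOT NULL → not nullable.
- floor: part of the PRIMARY KEY, which implies NOT NULL → not nullable.
- shelf_id: declared NOT NULL → not nullable.
- title: CHECK does not forbid NULL (a CHECK constraint passes when its expression is NULL) → nullable.
- shelf: CHECK does not forbid NULL (a CHECK constraint passes when its expression is NULL) → nullable.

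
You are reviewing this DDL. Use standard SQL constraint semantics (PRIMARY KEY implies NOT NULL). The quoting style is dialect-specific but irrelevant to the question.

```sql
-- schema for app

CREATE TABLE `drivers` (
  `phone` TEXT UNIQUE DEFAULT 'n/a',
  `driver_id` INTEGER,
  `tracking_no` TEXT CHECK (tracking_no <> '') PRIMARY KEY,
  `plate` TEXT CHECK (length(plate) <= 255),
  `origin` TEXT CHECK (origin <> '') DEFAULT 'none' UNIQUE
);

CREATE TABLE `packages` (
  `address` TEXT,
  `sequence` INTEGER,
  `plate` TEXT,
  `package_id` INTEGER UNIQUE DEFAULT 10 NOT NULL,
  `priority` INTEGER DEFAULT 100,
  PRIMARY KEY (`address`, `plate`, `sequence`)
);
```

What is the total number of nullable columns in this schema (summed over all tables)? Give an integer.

5

drivers: 4 nullable (phone, driver_id, plate, origin — PK (tracking_no) and explicit NOT NULL columns excluded).
packages: 1 nullable (priority — PK (address, plate, sequence) and explicit NOT NULL columns excluded).
Total: 4 + 1 = 5.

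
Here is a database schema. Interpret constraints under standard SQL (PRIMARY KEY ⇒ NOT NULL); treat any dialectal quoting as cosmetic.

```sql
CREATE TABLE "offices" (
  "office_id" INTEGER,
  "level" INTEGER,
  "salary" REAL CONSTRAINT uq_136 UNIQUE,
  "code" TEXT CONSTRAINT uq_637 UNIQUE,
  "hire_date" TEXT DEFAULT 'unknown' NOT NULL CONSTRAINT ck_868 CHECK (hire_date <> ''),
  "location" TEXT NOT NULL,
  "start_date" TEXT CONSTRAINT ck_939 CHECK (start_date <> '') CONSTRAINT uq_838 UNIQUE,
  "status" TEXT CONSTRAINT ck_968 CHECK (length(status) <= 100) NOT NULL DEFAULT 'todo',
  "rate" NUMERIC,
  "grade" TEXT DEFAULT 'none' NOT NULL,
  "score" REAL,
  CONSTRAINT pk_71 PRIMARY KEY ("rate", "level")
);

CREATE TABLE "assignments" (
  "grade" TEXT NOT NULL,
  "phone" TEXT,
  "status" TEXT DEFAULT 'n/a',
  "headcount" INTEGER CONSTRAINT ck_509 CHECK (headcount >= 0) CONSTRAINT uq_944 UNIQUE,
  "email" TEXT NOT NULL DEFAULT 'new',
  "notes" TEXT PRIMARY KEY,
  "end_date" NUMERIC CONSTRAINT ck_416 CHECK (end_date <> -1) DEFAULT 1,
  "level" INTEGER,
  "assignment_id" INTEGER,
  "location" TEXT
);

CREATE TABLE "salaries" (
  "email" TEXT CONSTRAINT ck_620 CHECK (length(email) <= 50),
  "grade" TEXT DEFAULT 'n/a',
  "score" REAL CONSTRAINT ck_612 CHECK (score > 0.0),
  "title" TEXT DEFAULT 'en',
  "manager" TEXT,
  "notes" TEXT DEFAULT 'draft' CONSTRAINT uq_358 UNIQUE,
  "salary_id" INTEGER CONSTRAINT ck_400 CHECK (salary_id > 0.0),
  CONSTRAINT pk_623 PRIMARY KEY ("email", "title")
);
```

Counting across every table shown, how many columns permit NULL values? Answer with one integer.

offices: 5 nullable (office_id, salary, code, start_date, score — PK (rate, level) and explicit NOT NULL columns excluded).
assignments: 7 nullable (phone, status, headcount, end_date, level, assignment_id, location — PK (notes) and explicit NOT NULL columns excluded).
salaries: 5 nullable (grade, score, manager, notes, salary_id — PK (email, title) and explicit NOT NULL columns excluded).
Total: 5 + 7 + 5 = 17.

17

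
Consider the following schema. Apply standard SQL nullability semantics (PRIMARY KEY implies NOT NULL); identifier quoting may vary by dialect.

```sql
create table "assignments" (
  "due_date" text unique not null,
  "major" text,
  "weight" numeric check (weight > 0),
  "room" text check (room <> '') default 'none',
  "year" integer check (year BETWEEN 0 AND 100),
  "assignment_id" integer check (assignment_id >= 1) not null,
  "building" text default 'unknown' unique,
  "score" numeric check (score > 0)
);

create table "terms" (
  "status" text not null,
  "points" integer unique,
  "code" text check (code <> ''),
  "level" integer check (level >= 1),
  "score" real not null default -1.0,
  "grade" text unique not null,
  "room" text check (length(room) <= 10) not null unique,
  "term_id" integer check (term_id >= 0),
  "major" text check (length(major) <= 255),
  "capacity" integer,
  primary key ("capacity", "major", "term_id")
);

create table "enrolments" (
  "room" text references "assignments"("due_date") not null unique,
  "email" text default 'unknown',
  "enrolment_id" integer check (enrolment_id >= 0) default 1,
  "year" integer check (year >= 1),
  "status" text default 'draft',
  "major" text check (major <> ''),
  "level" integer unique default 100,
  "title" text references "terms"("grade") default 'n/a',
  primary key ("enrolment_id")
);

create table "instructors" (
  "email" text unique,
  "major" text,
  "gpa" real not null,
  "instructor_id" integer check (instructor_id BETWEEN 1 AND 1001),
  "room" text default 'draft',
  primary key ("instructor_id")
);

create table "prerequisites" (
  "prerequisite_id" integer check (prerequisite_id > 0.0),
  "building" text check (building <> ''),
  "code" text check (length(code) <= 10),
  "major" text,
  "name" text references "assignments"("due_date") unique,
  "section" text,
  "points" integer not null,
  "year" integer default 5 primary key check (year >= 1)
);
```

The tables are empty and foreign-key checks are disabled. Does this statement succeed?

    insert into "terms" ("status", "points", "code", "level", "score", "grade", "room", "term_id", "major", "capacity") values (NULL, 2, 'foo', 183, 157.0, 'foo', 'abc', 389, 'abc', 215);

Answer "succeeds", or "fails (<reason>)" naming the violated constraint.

fails (NOT NULL on status)

status is explicitly set to NULL, but status is declared NOT NULL.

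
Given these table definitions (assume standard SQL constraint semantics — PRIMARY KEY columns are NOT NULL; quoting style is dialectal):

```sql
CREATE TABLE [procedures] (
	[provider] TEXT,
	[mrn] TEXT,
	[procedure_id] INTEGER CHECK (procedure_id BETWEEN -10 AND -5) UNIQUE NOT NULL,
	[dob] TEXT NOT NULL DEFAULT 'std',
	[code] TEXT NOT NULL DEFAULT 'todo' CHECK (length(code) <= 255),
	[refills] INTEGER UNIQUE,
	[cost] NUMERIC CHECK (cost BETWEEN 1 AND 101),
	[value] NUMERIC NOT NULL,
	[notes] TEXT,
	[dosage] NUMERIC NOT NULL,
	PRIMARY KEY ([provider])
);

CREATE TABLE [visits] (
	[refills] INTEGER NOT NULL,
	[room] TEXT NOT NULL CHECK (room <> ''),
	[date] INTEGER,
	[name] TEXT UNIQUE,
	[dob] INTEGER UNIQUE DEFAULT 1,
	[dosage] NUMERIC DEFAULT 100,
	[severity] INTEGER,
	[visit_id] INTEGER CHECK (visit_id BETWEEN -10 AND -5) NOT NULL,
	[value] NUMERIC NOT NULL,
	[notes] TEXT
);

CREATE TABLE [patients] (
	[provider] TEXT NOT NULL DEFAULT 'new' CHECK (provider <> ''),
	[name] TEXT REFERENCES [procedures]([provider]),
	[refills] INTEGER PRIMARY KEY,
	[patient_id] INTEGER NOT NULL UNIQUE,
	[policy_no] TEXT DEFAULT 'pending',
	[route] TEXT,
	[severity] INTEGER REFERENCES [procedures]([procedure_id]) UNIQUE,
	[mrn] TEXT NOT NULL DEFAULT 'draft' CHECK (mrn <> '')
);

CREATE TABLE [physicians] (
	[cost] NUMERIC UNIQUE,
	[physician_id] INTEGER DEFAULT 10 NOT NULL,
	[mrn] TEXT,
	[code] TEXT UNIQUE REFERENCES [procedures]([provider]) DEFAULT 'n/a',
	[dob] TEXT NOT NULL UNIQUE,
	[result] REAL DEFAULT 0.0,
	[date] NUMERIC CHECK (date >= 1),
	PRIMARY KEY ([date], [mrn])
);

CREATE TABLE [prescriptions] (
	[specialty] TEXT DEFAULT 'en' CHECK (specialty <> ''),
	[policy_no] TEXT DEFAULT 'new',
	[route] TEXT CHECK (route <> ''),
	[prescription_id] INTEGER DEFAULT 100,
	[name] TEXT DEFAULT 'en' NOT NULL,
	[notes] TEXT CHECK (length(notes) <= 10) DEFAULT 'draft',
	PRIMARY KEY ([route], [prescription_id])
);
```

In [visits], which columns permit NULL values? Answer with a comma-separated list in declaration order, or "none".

date, name, dob, dosage, severity, notes

- refills: declared NOT NULL → not nullable.
- room: declared NOT NULL → not nullable.
- date: no NOT NULL constraint applies → nullable.
- name: UNIQUE does not imply NOT NULL → nullable.
- dob: UNIQUE does not imply NOT NULL → nullable.
- dosage: DEFAULT only fills an omitted column; an explicit NULL is still allowed → nullable.
- severity: no NOT NULL constraint applies → nullable.
- visit_id: declared NOT NULL → not nullable.
- value: declared NOT NULL → not nullable.
- notes: no NOT NULL constraint applies → nullable.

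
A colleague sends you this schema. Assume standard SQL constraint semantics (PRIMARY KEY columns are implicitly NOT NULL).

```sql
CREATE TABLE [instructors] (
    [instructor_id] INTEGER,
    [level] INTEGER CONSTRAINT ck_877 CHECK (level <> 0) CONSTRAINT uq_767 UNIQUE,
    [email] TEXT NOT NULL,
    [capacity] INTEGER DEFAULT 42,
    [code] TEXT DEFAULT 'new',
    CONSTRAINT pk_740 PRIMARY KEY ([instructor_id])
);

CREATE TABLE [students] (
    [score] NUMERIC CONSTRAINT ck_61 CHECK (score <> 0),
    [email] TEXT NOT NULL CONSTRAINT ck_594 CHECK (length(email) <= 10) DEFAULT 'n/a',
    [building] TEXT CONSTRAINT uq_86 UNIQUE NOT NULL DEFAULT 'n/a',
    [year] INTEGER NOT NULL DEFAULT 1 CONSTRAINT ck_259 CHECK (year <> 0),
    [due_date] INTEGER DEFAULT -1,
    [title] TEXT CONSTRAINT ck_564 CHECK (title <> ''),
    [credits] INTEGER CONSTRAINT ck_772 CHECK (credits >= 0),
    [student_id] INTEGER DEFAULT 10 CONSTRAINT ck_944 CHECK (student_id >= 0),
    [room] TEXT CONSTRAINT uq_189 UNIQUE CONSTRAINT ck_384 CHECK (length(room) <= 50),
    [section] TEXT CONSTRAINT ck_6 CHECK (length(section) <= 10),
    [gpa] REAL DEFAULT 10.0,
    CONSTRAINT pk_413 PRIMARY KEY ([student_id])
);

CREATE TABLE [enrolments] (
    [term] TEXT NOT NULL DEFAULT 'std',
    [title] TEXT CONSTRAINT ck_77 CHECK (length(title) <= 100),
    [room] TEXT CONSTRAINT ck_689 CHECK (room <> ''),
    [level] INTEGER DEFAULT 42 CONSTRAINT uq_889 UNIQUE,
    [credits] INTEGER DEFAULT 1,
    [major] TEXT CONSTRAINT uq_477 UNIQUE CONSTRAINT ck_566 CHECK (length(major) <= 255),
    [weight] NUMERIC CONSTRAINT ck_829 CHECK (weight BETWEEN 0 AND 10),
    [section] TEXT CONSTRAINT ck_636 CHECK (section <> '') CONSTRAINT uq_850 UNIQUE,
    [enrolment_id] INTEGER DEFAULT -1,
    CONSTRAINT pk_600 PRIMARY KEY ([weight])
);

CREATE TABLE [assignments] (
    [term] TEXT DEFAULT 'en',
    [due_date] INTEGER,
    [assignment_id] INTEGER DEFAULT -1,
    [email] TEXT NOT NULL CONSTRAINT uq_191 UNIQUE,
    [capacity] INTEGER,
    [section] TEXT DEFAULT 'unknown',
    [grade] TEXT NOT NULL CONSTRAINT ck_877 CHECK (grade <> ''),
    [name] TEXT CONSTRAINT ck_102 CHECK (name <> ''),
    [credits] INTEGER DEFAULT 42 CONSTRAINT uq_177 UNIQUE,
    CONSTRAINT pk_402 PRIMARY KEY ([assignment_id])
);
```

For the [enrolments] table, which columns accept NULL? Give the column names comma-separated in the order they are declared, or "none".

- term: declared NOT NULL → not nullable.
- title: CHECK does not forbid NULL (a CHECK constraint passes when its expression is NULL) → nullable.
- room: CHECK does not forbid NULL (a CHECK constraint passes when its expression is NULL) → nullable.
- level: UNIQUE does not imply NOT NULL → nullable.
- credits: DEFAULT only fills an omitted column; an explicit NULL is still allowed → nullable.
- major: CHECK does not forbid NULL (a CHECK constraint passes when its expression is NULL) → nullable.
- weight: part of the PRIMARY KEY, which implies NOT NULL → not nullable.
- section: CHECK does not forbid NULL (a CHECK constraint passes when its expression is NULL) → nullable.
- enrolment_id: DEFAULT only fills an omitted column; an explicit NULL is still allowed → nullable.

title, room, level, credits, major, section, enrolment_id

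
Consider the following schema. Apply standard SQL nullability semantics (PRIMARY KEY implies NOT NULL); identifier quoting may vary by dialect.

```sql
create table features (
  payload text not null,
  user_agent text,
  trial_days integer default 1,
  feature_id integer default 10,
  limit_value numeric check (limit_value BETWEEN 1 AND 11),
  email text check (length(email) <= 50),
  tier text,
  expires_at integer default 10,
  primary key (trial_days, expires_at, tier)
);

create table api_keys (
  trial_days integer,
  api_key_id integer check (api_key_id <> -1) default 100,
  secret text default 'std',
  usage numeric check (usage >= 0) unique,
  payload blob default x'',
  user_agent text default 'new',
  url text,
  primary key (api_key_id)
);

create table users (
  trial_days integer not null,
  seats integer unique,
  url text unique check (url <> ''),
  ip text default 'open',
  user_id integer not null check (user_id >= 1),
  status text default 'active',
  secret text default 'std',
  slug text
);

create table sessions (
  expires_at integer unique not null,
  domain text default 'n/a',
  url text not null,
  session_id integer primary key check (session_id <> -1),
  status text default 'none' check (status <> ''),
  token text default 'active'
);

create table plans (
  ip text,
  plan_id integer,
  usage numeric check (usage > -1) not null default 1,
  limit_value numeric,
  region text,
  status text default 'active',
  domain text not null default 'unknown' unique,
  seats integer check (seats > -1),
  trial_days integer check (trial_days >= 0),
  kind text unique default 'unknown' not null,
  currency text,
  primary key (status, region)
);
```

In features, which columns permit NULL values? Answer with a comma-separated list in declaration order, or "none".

user_agent, feature_id, limit_value, email

- payload: declared NOT NULL → not nullable.
- user_agent: no NOT NULL constraint applies → nullable.
- trial_days: part of the PRIMARY KEY, which implies NOT NULL → not nullable.
- feature_id: DEFAULT only fills an omitted column; an explicit NULL is still allowed → nullable.
- limit_value: CHECK does not forbid NULL (a CHECK constraint passes when its expression is NULL) → nullable.
- email: CHECK does not forbid NULL (a CHECK constraint passes when its expression is NULL) → nullable.
- tier: part of the PRIMARY KEY, which implies NOT NULL → not nullable.
- expires_at: part of the PRIMARY KEY, which implies NOT NULL → not nullable.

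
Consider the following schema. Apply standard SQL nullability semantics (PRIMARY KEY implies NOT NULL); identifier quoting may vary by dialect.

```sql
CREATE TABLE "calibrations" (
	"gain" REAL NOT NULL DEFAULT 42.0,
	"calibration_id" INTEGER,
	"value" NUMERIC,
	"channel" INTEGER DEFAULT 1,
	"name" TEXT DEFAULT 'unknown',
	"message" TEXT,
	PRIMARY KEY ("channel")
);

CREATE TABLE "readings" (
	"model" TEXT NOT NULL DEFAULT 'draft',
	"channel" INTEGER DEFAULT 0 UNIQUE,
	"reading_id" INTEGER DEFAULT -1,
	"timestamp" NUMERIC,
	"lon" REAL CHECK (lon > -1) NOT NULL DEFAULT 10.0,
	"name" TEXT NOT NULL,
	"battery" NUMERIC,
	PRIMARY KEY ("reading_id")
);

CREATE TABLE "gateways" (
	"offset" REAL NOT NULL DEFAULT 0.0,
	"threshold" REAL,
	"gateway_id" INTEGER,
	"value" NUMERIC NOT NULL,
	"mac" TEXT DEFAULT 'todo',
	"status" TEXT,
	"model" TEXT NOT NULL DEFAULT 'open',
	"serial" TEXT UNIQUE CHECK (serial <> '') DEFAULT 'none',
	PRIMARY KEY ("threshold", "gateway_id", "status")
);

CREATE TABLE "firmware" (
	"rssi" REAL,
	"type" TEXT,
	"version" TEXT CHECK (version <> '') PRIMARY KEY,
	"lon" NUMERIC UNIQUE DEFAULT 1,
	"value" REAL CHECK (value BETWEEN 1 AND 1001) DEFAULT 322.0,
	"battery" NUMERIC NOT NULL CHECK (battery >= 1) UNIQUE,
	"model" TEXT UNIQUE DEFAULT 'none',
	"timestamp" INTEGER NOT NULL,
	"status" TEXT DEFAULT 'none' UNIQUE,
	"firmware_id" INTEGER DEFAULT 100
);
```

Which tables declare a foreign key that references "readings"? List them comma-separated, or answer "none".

none

No REFERENCES clause anywhere in the schema names readings.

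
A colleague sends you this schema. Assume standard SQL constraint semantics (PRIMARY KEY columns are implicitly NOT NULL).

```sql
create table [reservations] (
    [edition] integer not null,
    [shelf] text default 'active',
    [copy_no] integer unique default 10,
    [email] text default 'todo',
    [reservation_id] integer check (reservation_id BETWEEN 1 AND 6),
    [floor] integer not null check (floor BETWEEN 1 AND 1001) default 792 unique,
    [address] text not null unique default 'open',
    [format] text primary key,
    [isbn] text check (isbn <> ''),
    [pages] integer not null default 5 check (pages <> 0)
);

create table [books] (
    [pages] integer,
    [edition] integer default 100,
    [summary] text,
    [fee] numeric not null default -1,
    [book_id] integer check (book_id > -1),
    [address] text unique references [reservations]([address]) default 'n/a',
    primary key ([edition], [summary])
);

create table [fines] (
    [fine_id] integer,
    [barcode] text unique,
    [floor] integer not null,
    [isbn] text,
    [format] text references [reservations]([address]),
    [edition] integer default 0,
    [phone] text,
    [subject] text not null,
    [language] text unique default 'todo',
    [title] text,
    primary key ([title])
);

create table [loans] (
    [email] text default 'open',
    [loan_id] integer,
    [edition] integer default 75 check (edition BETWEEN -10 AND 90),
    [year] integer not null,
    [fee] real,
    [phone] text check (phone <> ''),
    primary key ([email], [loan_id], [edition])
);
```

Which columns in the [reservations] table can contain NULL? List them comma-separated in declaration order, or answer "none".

shelf, copy_no, email, reservation_id, isbn

- edition: declared NOT NULL → not nullable.
- shelf: DEFAULT only fills an omitted column; an explicit NULL is still allowed → nullable.
- copy_no: UNIQUE does not imply NOT NULL → nullable.
- email: DEFAULT only fills an omitted column; an explicit NULL is still allowed → nullable.
- reservation_id: CHECK does not forbid NULL (a CHECK constraint passes when its expression is NULL) → nullable.
- floor: declared NOT NULL → not nullable.
- address: declared NOT NULL → not nullable.
- format: part of the PRIMARY KEY, which implies NOT NULL → not nullable.
- isbn: CHECK does not forbid NULL (a CHECK constraint passes when its expression is NULL) → nullable.
- pages: declared NOT NULL → not nullable.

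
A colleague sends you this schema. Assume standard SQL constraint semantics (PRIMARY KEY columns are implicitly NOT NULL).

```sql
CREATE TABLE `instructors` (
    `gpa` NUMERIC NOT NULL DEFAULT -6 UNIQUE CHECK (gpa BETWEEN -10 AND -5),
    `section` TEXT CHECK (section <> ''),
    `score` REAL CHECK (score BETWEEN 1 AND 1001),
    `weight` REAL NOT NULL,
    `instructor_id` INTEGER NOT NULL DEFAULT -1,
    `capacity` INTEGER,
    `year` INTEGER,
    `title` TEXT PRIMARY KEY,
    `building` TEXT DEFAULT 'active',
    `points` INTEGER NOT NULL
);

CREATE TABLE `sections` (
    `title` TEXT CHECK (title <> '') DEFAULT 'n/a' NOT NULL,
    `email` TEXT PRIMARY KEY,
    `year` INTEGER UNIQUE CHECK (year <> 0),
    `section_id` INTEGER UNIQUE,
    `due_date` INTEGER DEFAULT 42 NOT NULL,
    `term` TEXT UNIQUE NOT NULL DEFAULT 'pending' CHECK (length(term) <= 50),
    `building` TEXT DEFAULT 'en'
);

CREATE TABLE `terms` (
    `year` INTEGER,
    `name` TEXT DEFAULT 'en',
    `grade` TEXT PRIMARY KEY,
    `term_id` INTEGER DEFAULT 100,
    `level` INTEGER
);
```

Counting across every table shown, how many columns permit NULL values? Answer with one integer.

instructors: 5 nullable (section, score, capacity, year, building — PK (title) and explicit NOT NULL columns excluded).
sections: 3 nullable (year, section_id, building — PK (email) and explicit NOT NULL columns excluded).
terms: 4 nullable (year, name, term_id, level — PK (grade) and explicit NOT NULL columns excluded).
Total: 5 + 3 + 4 = 12.

12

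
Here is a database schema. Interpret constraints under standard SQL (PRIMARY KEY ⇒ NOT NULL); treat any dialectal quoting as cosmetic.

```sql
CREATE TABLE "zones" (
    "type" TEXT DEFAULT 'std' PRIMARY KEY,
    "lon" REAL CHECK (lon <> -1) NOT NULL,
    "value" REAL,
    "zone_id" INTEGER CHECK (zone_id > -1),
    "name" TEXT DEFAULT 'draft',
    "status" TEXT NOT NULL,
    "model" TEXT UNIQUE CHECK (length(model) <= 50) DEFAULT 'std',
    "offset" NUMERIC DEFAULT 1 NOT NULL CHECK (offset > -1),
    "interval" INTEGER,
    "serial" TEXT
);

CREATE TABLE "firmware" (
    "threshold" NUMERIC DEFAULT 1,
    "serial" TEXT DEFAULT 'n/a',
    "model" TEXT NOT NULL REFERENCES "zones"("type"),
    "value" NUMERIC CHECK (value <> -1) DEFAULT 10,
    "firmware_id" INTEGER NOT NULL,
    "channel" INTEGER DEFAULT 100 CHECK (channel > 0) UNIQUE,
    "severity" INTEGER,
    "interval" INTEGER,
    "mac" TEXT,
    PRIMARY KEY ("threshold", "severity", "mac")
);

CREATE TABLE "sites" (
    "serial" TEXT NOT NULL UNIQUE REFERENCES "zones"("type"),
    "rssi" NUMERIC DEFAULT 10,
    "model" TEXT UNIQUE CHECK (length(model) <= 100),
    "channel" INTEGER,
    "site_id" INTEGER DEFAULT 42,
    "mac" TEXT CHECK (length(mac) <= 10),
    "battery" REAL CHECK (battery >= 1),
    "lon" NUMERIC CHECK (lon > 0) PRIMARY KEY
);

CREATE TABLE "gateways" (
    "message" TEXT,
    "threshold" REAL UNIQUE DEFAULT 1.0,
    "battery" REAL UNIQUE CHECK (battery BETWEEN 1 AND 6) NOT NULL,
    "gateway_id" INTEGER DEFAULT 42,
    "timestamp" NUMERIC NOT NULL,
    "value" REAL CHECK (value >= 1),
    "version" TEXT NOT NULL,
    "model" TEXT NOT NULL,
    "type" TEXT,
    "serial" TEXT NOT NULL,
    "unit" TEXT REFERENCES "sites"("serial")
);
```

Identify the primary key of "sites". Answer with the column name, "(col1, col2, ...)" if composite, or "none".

lon

lon is declared PRIMARY KEY inline on the column.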